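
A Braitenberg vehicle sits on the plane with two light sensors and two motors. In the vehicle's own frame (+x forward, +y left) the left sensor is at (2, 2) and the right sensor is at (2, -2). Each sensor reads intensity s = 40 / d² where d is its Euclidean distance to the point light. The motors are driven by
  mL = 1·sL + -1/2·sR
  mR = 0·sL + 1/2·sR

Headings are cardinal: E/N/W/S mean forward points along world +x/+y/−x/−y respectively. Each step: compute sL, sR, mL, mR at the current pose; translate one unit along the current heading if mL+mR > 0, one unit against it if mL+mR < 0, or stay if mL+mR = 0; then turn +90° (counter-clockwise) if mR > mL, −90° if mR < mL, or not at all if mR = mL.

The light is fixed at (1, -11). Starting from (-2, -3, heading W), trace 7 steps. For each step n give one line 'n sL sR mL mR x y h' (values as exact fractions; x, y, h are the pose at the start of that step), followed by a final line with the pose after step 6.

n=0: pose=(-2,-3,W); sL=40/61, sR=8/25; mL=756/1525, mR=4/25; mL+mR=40/61 → advance +1; mR−mL=-512/1525 → turn -1·90°
n=1: pose=(-3,-3,N); sL=5/17, sR=5/13; mL=45/442, mR=5/26; mL+mR=5/17 → advance +1; mR−mL=20/221 → turn +1·90°
n=2: pose=(-3,-2,W); sL=8/17, sR=40/157; mL=916/2669, mR=20/157; mL+mR=8/17 → advance +1; mR−mL=-576/2669 → turn -1·90°
n=3: pose=(-4,-2,N); sL=4/17, sR=4/13; mL=18/221, mR=2/13; mL+mR=4/17 → advance +1; mR−mL=16/221 → turn +1·90°
n=4: pose=(-4,-1,W); sL=40/113, sR=40/193; mL=5460/21809, mR=20/193; mL+mR=40/113 → advance +1; mR−mL=-3200/21809 → turn -1·90°
n=5: pose=(-5,-1,N); sL=5/26, sR=1/4; mL=7/104, mR=1/8; mL+mR=5/26 → advance +1; mR−mL=3/52 → turn +1·90°
n=6: pose=(-5,0,W); sL=8/29, sR=40/233; mL=1284/6757, mR=20/233; mL+mR=8/29 → advance +1; mR−mL=-704/6757 → turn -1·90°

0 40/61 8/25 756/1525 4/25 -2 -3 W
1 5/17 5/13 45/442 5/26 -3 -3 N
2 8/17 40/157 916/2669 20/157 -3 -2 W
3 4/17 4/13 18/221 2/13 -4 -2 N
4 40/113 40/193 5460/21809 20/193 -4 -1 W
5 5/26 1/4 7/104 1/8 -5 -1 N
6 8/29 40/233 1284/6757 20/233 -5 0 W
final -6 0 N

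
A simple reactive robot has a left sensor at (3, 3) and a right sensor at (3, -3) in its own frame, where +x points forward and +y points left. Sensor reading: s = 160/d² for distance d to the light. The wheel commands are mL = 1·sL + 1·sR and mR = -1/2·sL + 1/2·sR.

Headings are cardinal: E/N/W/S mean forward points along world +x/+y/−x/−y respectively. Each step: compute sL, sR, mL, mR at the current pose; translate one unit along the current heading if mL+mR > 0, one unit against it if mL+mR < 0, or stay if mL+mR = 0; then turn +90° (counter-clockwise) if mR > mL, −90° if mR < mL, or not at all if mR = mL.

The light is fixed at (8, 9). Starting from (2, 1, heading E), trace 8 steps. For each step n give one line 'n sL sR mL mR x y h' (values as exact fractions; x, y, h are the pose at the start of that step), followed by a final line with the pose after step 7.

0 80/17 16/13 1312/221 -384/221 2 1 E
1 32/25 32/37 1984/925 -192/925 3 1 S
2 10/13 8/5 154/65 27/65 3 0 W
3 160/117 32/9 64/13 128/117 2 0 N
4 80/17 16/13 1312/221 -384/221 2 1 E
5 32/25 32/37 1984/925 -192/925 3 1 S
6 10/13 8/5 154/65 27/65 3 0 W
7 160/117 32/9 64/13 128/117 2 0 N
final 2 1 E

n=0: pose=(2,1,E); sL=80/17, sR=16/13; mL=1312/221, mR=-384/221; mL+mR=928/221 → advance +1; mR−mL=-1696/221 → turn -1·90°
n=1: pose=(3,1,S); sL=32/25, sR=32/37; mL=1984/925, mR=-192/925; mL+mR=1792/925 → advance +1; mR−mL=-2176/925 → turn -1·90°
n=2: pose=(3,0,W); sL=10/13, sR=8/5; mL=154/65, mR=27/65; mL+mR=181/65 → advance +1; mR−mL=-127/65 → turn -1·90°
n=3: pose=(2,0,N); sL=160/117, sR=32/9; mL=64/13, mR=128/117; mL+mR=704/117 → advance +1; mR−mL=-448/117 → turn -1·90°
n=4: pose=(2,1,E); sL=80/17, sR=16/13; mL=1312/221, mR=-384/221; mL+mR=928/221 → advance +1; mR−mL=-1696/221 → turn -1·90°
n=5: pose=(3,1,S); sL=32/25, sR=32/37; mL=1984/925, mR=-192/925; mL+mR=1792/925 → advance +1; mR−mL=-2176/925 → turn -1·90°
n=6: pose=(3,0,W); sL=10/13, sR=8/5; mL=154/65, mR=27/65; mL+mR=181/65 → advance +1; mR−mL=-127/65 → turn -1·90°
n=7: pose=(2,0,N); sL=160/117, sR=32/9; mL=64/13, mR=128/117; mL+mR=704/117 → advance +1; mR−mL=-448/117 → turn -1·90°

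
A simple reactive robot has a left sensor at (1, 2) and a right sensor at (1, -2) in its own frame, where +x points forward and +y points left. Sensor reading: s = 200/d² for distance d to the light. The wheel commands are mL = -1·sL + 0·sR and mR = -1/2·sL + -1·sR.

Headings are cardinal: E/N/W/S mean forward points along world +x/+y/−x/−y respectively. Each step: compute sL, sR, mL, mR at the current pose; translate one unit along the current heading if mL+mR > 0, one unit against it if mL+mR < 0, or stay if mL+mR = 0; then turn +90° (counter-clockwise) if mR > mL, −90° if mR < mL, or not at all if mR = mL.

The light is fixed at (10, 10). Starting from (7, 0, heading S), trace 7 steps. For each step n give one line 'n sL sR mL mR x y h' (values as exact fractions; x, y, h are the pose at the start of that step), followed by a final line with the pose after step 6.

0 100/61 100/73 -100/61 -9750/4453 7 0 S
1 200/137 40/13 -200/137 -6780/1781 7 1 W
2 5/2 25/8 -5/2 -35/8 8 1 N
3 40/13 40/29 -40/13 -1100/377 8 0 E
4 100/53 100/41 -100/53 -7350/2173 7 0 N
5 40/17 200/173 -40/17 -6860/2941 7 -1 E
6 25/17 25/13 -25/17 -1175/442 6 -1 N
final 6 -2 E

n=0: pose=(7,0,S); sL=100/61, sR=100/73; mL=-100/61, mR=-9750/4453; mL+mR=-17050/4453 → advance -1; mR−mL=-2450/4453 → turn -1·90°
n=1: pose=(7,1,W); sL=200/137, sR=40/13; mL=-200/137, mR=-6780/1781; mL+mR=-9380/1781 → advance -1; mR−mL=-4180/1781 → turn -1·90°
n=2: pose=(8,1,N); sL=5/2, sR=25/8; mL=-5/2, mR=-35/8; mL+mR=-55/8 → advance -1; mR−mL=-15/8 → turn -1·90°
n=3: pose=(8,0,E); sL=40/13, sR=40/29; mL=-40/13, mR=-1100/377; mL+mR=-2260/377 → advance -1; mR−mL=60/377 → turn +1·90°
n=4: pose=(7,0,N); sL=100/53, sR=100/41; mL=-100/53, mR=-7350/2173; mL+mR=-11450/2173 → advance -1; mR−mL=-3250/2173 → turn -1·90°
n=5: pose=(7,-1,E); sL=40/17, sR=200/173; mL=-40/17, mR=-6860/2941; mL+mR=-13780/2941 → advance -1; mR−mL=60/2941 → turn +1·90°
n=6: pose=(6,-1,N); sL=25/17, sR=25/13; mL=-25/17, mR=-1175/442; mL+mR=-1825/442 → advance -1; mR−mL=-525/442 → turn -1·90°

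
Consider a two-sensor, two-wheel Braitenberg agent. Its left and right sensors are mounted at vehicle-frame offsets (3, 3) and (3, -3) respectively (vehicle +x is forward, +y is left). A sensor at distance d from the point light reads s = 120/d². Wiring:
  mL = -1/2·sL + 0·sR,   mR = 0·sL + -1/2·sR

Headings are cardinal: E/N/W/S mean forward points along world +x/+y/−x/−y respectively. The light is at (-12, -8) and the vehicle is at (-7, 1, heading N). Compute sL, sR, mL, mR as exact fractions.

30/37 15/26 -15/37 -15/52

left sensor world pos  = (-10, 4); dL² = 148
right sensor world pos = (-4, 4); dR² = 208
sL = 120/148 = 30/37
sR = 120/208 = 15/26
mL = -1/2·sL + 0·sR = -15/37
mR = 0·sL + -1/2·sR = -15/52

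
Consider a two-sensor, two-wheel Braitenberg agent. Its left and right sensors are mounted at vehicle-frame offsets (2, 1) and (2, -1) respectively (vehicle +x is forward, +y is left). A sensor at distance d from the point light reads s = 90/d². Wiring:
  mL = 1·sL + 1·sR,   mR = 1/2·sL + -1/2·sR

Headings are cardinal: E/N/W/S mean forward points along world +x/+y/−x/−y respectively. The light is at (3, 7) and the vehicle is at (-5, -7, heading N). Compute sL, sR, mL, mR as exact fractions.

2/5 90/193 836/965 -32/965

left sensor world pos  = (-6, -5); dL² = 225
right sensor world pos = (-4, -5); dR² = 193
sL = 90/225 = 2/5
sR = 90/193 = 90/193
mL = 1·sL + 1·sR = 836/965
mR = 1/2·sL + -1/2·sR = -32/965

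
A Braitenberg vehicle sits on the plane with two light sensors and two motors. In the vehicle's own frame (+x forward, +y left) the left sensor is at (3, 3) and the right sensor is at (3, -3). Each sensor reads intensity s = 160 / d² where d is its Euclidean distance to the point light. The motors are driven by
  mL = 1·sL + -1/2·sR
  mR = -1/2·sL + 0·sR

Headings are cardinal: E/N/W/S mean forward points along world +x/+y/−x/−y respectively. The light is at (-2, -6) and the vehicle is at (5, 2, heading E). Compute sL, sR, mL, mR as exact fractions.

left sensor world pos  = (8, 5); dL² = 221
right sensor world pos = (8, -1); dR² = 125
sL = 160/221 = 160/221
sR = 160/125 = 32/25
mL = 1·sL + -1/2·sR = 464/5525
mR = -1/2·sL + 0·sR = -80/221

160/221 32/25 464/5525 -80/221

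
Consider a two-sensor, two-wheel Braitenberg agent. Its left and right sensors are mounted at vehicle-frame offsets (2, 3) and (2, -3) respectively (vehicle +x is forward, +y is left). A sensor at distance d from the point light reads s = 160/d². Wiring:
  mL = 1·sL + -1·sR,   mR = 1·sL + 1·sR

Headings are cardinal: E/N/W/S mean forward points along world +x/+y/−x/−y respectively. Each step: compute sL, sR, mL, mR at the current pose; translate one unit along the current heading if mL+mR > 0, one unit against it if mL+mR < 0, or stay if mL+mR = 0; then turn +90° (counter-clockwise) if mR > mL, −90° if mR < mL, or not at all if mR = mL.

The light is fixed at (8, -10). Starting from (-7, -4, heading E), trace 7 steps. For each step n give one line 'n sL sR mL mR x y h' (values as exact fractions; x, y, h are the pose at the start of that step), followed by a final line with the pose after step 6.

n=0: pose=(-7,-4,E); sL=16/25, sR=80/89; mL=-576/2225, mR=3424/2225; mL+mR=32/25 → advance +1; mR−mL=160/89 → turn +1·90°
n=1: pose=(-6,-4,N); sL=160/353, sR=32/37; mL=-5376/13061, mR=17216/13061; mL+mR=320/353 → advance +1; mR−mL=64/37 → turn +1·90°
n=2: pose=(-6,-3,W); sL=10/17, sR=40/89; mL=210/1513, mR=1570/1513; mL+mR=20/17 → advance +1; mR−mL=80/89 → turn +1·90°
n=3: pose=(-7,-3,S); sL=160/169, sR=160/349; mL=28800/58981, mR=82880/58981; mL+mR=320/169 → advance +1; mR−mL=320/349 → turn +1·90°
n=4: pose=(-7,-4,E); sL=16/25, sR=80/89; mL=-576/2225, mR=3424/2225; mL+mR=32/25 → advance +1; mR−mL=160/89 → turn +1·90°
n=5: pose=(-6,-4,N); sL=160/353, sR=32/37; mL=-5376/13061, mR=17216/13061; mL+mR=320/353 → advance +1; mR−mL=64/37 → turn +1·90°
n=6: pose=(-6,-3,W); sL=10/17, sR=40/89; mL=210/1513, mR=1570/1513; mL+mR=20/17 → advance +1; mR−mL=80/89 → turn +1·90°

0 16/25 80/89 -576/2225 3424/2225 -7 -4 E
1 160/353 32/37 -5376/13061 17216/13061 -6 -4 N
2 10/17 40/89 210/1513 1570/1513 -6 -3 W
3 160/169 160/349 28800/58981 82880/58981 -7 -3 S
4 16/25 80/89 -576/2225 3424/2225 -7 -4 E
5 160/353 32/37 -5376/13061 17216/13061 -6 -4 N
6 10/17 40/89 210/1513 1570/1513 -6 -3 W
final -7 -3 S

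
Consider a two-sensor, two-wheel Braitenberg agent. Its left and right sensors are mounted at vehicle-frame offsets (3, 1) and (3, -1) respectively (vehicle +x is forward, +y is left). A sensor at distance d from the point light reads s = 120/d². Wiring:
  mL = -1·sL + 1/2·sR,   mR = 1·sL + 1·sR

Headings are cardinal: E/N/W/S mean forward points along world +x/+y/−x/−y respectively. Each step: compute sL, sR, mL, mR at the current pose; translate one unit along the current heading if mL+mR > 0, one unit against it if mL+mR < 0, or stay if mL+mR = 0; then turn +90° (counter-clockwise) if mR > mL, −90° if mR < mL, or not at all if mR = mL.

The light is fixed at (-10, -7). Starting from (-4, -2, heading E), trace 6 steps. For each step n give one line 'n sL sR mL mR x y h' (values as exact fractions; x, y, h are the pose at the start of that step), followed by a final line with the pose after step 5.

0 40/39 120/97 -1540/3783 8560/3783 -4 -2 E
1 6/5 15/16 -117/160 171/80 -3 -2 N
2 120/41 24/13 -1068/533 2544/533 -3 -1 W
3 60/29 60/17 -150/493 2760/493 -4 -1 S
4 40/39 120/97 -1540/3783 8560/3783 -4 -2 E
5 6/5 15/16 -117/160 171/80 -3 -2 N
final -3 -1 W

n=0: pose=(-4,-2,E); sL=40/39, sR=120/97; mL=-1540/3783, mR=8560/3783; mL+mR=180/97 → advance +1; mR−mL=10100/3783 → turn +1·90°
n=1: pose=(-3,-2,N); sL=6/5, sR=15/16; mL=-117/160, mR=171/80; mL+mR=45/32 → advance +1; mR−mL=459/160 → turn +1·90°
n=2: pose=(-3,-1,W); sL=120/41, sR=24/13; mL=-1068/533, mR=2544/533; mL+mR=36/13 → advance +1; mR−mL=3612/533 → turn +1·90°
n=3: pose=(-4,-1,S); sL=60/29, sR=60/17; mL=-150/493, mR=2760/493; mL+mR=90/17 → advance +1; mR−mL=2910/493 → turn +1·90°
n=4: pose=(-4,-2,E); sL=40/39, sR=120/97; mL=-1540/3783, mR=8560/3783; mL+mR=180/97 → advance +1; mR−mL=10100/3783 → turn +1·90°
n=5: pose=(-3,-2,N); sL=6/5, sR=15/16; mL=-117/160, mR=171/80; mL+mR=45/32 → advance +1; mR−mL=459/160 → turn +1·90°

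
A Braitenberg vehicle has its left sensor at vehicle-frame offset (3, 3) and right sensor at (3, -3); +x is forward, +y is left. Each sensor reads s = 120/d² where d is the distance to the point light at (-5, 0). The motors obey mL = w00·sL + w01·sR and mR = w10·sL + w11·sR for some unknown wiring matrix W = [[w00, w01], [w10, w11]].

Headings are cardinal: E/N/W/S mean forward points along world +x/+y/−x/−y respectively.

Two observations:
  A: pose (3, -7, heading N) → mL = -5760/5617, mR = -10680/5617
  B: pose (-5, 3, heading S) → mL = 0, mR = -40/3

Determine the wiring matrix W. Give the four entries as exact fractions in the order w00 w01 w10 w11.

-1/2 1/2 -1/2 -1/2

obs A: pose=(3,-7,N) → sL=120/41, sR=120/137, mL=-5760/5617, mR=-10680/5617
obs B: pose=(-5,3,S) → sL=40/3, sR=40/3, mL=0, mR=-40/3
sensor matrix S = [[120/41, 120/137], [40/3, 40/3]]; det S = 153600/5617
solve [mL_A; mL_B] = S·[w00; w01] and [mR_A; mR_B] = S·[w10; w11]:
  w00 = -1/2, w01 = 1/2, w10 = -1/2, w11 = -1/2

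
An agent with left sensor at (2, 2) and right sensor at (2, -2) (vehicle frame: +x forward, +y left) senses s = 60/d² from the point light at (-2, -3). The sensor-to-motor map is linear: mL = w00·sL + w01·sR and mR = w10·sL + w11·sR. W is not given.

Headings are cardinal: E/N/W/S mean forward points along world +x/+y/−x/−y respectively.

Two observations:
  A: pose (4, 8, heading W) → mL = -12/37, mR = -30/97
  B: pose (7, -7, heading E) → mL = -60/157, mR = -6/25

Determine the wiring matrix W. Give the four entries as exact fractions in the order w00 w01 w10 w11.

obs A: pose=(4,8,W) → sL=60/97, sR=12/37, mL=-12/37, mR=-30/97
obs B: pose=(7,-7,E) → sL=12/25, sR=60/157, mL=-60/157, mR=-6/25
sensor matrix S = [[60/97, 12/37], [12/25, 60/157]]; det S = 1137024/14086825
solve [mL_A; mL_B] = S·[w00; w01] and [mR_A; mR_B] = S·[w10; w11]:
  w00 = 0, w01 = -1, w10 = -1/2, w11 = 0

0 -1 -1/2 0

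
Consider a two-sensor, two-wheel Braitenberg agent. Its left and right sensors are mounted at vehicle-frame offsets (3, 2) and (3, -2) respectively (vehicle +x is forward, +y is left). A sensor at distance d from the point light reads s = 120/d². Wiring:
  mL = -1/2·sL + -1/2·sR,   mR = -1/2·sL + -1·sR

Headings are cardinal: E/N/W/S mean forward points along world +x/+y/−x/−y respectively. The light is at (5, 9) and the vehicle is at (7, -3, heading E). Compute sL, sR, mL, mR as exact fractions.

24/25 120/221 -4152/5525 -5652/5525

left sensor world pos  = (10, -1); dL² = 125
right sensor world pos = (10, -5); dR² = 221
sL = 120/125 = 24/25
sR = 120/221 = 120/221
mL = -1/2·sL + -1/2·sR = -4152/5525
mR = -1/2·sL + -1·sR = -5652/5525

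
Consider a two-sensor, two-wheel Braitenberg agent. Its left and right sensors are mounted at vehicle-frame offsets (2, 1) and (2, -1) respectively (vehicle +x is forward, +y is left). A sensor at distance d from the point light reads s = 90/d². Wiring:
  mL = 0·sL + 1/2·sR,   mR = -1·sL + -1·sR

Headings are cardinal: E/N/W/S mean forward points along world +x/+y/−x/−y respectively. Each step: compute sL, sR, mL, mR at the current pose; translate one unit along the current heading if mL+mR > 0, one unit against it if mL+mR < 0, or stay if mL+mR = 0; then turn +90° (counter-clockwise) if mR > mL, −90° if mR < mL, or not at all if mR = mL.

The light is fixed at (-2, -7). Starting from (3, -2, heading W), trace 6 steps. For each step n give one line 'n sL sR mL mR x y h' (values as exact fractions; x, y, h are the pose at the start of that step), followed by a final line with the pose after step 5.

n=0: pose=(3,-2,W); sL=18/5, sR=2; mL=1, mR=-28/5; mL+mR=-23/5 → advance -1; mR−mL=-33/5 → turn -1·90°
n=1: pose=(4,-2,N); sL=45/37, sR=45/49; mL=45/98, mR=-3870/1813; mL+mR=-6075/3626 → advance -1; mR−mL=-9405/3626 → turn -1·90°
n=2: pose=(4,-3,E); sL=90/89, sR=90/73; mL=45/73, mR=-14580/6497; mL+mR=-10575/6497 → advance -1; mR−mL=-18585/6497 → turn -1·90°
n=3: pose=(3,-3,S); sL=9/4, sR=9/2; mL=9/4, mR=-27/4; mL+mR=-9/2 → advance -1; mR−mL=-9 → turn -1·90°
n=4: pose=(3,-2,W); sL=18/5, sR=2; mL=1, mR=-28/5; mL+mR=-23/5 → advance -1; mR−mL=-33/5 → turn -1·90°
n=5: pose=(4,-2,N); sL=45/37, sR=45/49; mL=45/98, mR=-3870/1813; mL+mR=-6075/3626 → advance -1; mR−mL=-9405/3626 → turn -1·90°

0 18/5 2 1 -28/5 3 -2 W
1 45/37 45/49 45/98 -3870/1813 4 -2 N
2 90/89 90/73 45/73 -14580/6497 4 -3 E
3 9/4 9/2 9/4 -27/4 3 -3 S
4 18/5 2 1 -28/5 3 -2 W
5 45/37 45/49 45/98 -3870/1813 4 -2 N
final 4 -3 E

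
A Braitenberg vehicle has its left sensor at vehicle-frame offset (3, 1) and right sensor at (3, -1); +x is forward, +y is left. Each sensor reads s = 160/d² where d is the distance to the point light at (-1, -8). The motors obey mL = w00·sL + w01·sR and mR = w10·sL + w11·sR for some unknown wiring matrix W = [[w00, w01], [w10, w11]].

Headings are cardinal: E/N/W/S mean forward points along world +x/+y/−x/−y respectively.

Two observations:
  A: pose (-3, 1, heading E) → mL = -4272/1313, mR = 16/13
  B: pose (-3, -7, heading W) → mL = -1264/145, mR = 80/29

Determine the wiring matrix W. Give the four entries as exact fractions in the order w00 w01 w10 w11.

-1/2 -1 0 1/2

obs A: pose=(-3,1,E) → sL=160/101, sR=32/13, mL=-4272/1313, mR=16/13
obs B: pose=(-3,-7,W) → sL=32/5, sR=160/29, mL=-1264/145, mR=80/29
sensor matrix S = [[160/101, 32/13], [32/5, 160/29]]; det S = -1335296/190385
solve [mL_A; mL_B] = S·[w00; w01] and [mR_A; mR_B] = S·[w10; w11]:
  w00 = -1/2, w01 = -1, w10 = 0, w11 = 1/2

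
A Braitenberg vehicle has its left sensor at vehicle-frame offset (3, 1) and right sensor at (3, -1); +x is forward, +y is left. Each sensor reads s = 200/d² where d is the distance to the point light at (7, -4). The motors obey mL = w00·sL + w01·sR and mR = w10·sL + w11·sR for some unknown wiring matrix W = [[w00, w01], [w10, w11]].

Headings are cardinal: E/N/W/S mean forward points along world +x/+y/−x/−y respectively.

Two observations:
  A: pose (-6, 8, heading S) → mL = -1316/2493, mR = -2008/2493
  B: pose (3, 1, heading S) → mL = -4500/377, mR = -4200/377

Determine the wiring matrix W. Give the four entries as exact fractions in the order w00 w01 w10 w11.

obs A: pose=(-6,8,S) → sL=8/9, sR=200/277, mL=-1316/2493, mR=-2008/2493
obs B: pose=(3,1,S) → sL=200/13, sR=200/29, mL=-4500/377, mR=-4200/377
sensor matrix S = [[8/9, 200/277], [200/13, 200/29]]; det S = -4678400/939861
solve [mL_A; mL_B] = S·[w00; w01] and [mR_A; mR_B] = S·[w10; w11]:
  w00 = -1, w01 = 1/2, w10 = -1/2, w11 = -1/2

-1 1/2 -1/2 -1/2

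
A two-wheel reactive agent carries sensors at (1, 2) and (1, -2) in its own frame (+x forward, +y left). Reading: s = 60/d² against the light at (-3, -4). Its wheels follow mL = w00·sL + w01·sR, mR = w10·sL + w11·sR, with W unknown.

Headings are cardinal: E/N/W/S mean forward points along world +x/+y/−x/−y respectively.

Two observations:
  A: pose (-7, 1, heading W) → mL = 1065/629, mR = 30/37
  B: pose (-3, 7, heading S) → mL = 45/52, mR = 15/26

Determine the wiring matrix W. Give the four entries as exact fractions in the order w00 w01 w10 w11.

obs A: pose=(-7,1,W) → sL=30/17, sR=30/37, mL=1065/629, mR=30/37
obs B: pose=(-3,7,S) → sL=15/26, sR=15/26, mL=45/52, mR=15/26
sensor matrix S = [[30/17, 30/37], [15/26, 15/26]]; det S = 4500/8177
solve [mL_A; mL_B] = S·[w00; w01] and [mR_A; mR_B] = S·[w10; w11]:
  w00 = 1/2, w01 = 1, w10 = 0, w11 = 1

1/2 1 0 1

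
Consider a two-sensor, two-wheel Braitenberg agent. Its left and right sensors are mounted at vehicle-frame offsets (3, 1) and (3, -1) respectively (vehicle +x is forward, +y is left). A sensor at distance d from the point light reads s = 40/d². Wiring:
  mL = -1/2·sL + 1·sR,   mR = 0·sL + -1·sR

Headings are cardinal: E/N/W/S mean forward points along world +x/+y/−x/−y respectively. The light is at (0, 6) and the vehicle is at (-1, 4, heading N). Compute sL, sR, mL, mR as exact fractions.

8 40 36 -40

left sensor world pos  = (-2, 7); dL² = 5
right sensor world pos = (0, 7); dR² = 1
sL = 40/5 = 8
sR = 40/1 = 40
mL = -1/2·sL + 1·sR = 36
mR = 0·sL + -1·sR = -40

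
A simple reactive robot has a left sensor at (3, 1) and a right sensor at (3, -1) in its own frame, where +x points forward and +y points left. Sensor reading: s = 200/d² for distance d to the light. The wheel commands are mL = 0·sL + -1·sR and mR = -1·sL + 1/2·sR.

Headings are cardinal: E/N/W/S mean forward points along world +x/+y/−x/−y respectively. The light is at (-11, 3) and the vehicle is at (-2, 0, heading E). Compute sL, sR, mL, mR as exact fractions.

50/37 5/4 -5/4 -215/296

left sensor world pos  = (1, 1); dL² = 148
right sensor world pos = (1, -1); dR² = 160
sL = 200/148 = 50/37
sR = 200/160 = 5/4
mL = 0·sL + -1·sR = -5/4
mR = -1·sL + 1/2·sR = -215/296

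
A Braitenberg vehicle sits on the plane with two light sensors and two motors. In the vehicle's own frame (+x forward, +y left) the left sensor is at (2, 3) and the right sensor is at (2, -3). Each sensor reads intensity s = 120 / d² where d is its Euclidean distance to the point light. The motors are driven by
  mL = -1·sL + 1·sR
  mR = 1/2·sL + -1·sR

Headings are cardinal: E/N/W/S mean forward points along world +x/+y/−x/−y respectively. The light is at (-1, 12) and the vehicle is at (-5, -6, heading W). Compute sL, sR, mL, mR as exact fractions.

left sensor world pos  = (-7, -9); dL² = 477
right sensor world pos = (-7, -3); dR² = 261
sL = 120/477 = 40/159
sR = 120/261 = 40/87
mL = -1·sL + 1·sR = 320/1537
mR = 1/2·sL + -1·sR = -1540/4611

40/159 40/87 320/1537 -1540/4611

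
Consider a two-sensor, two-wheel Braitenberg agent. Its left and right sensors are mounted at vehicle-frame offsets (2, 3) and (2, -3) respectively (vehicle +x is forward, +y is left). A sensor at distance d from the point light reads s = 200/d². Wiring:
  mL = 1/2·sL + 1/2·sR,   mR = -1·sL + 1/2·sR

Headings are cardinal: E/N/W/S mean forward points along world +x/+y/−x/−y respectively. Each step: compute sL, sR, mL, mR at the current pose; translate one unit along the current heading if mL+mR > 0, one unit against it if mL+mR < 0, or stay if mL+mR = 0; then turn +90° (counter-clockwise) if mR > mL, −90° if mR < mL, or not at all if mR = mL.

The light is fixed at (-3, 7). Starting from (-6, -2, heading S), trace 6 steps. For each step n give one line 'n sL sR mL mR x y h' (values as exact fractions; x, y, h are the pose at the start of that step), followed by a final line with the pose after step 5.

n=0: pose=(-6,-2,S); sL=200/121, sR=200/157; mL=27800/18997, mR=-19300/18997; mL+mR=8500/18997 → advance +1; mR−mL=-300/121 → turn -1·90°
n=1: pose=(-6,-3,W); sL=100/97, sR=100/37; mL=6700/3589, mR=1150/3589; mL+mR=7850/3589 → advance +1; mR−mL=-150/97 → turn -1·90°
n=2: pose=(-7,-3,N); sL=200/113, sR=40/13; mL=3560/1469, mR=-340/1469; mL+mR=3220/1469 → advance +1; mR−mL=-300/113 → turn -1·90°
n=3: pose=(-7,-2,E); sL=5, sR=50/37; mL=235/74, mR=-160/37; mL+mR=-85/74 → advance -1; mR−mL=-15/2 → turn -1·90°
n=4: pose=(-8,-2,S); sL=8/5, sR=40/37; mL=248/185, mR=-196/185; mL+mR=52/185 → advance +1; mR−mL=-12/5 → turn -1·90°
n=5: pose=(-8,-3,W); sL=100/109, sR=100/49; mL=7900/5341, mR=550/5341; mL+mR=8450/5341 → advance +1; mR−mL=-150/109 → turn -1·90°

0 200/121 200/157 27800/18997 -19300/18997 -6 -2 S
1 100/97 100/37 6700/3589 1150/3589 -6 -3 W
2 200/113 40/13 3560/1469 -340/1469 -7 -3 N
3 5 50/37 235/74 -160/37 -7 -2 E
4 8/5 40/37 248/185 -196/185 -8 -2 S
5 100/109 100/49 7900/5341 550/5341 -8 -3 W
final -9 -3 N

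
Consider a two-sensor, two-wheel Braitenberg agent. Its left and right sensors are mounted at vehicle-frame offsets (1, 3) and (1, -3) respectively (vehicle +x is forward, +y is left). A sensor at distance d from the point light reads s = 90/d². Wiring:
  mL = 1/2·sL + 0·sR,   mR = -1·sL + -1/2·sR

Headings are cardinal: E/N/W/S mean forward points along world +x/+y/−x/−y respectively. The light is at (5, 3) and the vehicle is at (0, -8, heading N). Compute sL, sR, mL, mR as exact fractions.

left sensor world pos  = (-3, -7); dL² = 164
right sensor world pos = (3, -7); dR² = 104
sL = 90/164 = 45/82
sR = 90/104 = 45/52
mL = 1/2·sL + 0·sR = 45/164
mR = -1·sL + -1/2·sR = -4185/4264

45/82 45/52 45/164 -4185/4264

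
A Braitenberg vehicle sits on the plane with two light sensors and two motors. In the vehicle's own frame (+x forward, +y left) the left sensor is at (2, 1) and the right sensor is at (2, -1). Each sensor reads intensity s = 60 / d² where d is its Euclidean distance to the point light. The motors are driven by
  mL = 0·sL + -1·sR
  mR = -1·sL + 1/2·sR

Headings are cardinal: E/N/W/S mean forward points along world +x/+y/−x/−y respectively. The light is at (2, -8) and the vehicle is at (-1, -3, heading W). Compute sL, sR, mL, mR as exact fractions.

left sensor world pos  = (-3, -4); dL² = 41
right sensor world pos = (-3, -2); dR² = 61
sL = 60/41 = 60/41
sR = 60/61 = 60/61
mL = 0·sL + -1·sR = -60/61
mR = -1·sL + 1/2·sR = -2430/2501

60/41 60/61 -60/61 -2430/2501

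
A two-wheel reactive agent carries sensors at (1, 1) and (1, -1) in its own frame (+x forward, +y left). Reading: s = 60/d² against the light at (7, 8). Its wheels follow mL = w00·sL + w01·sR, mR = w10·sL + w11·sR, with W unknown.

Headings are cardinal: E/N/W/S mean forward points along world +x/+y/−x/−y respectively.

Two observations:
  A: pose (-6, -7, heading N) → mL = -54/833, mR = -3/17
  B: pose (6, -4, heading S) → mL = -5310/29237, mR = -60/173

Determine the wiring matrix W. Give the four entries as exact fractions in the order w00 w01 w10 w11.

-1 1/2 0 -1

obs A: pose=(-6,-7,N) → sL=15/98, sR=3/17, mL=-54/833, mR=-3/17
obs B: pose=(6,-4,S) → sL=60/169, sR=60/173, mL=-5310/29237, mR=-60/173
sensor matrix S = [[15/98, 3/17], [60/169, 60/173]]; det S = -233010/24354421
solve [mL_A; mL_B] = S·[w00; w01] and [mR_A; mR_B] = S·[w10; w11]:
  w00 = -1, w01 = 1/2, w10 = 0, w11 = -1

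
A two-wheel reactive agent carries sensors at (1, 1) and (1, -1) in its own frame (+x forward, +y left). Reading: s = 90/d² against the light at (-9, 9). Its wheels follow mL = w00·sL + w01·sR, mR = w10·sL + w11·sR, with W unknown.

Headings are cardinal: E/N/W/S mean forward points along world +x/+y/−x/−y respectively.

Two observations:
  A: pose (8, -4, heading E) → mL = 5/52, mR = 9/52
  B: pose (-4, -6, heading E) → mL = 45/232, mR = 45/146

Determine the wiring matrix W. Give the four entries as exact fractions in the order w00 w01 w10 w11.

1/2 0 0 1

obs A: pose=(8,-4,E) → sL=5/26, sR=9/52, mL=5/52, mR=9/52
obs B: pose=(-4,-6,E) → sL=45/116, sR=45/146, mL=45/232, mR=45/146
sensor matrix S = [[5/26, 9/52], [45/116, 45/146]]; det S = -3465/440336
solve [mL_A; mL_B] = S·[w00; w01] and [mR_A; mR_B] = S·[w10; w11]:
  w00 = 1/2, w01 = 0, w10 = 0, w11 = 1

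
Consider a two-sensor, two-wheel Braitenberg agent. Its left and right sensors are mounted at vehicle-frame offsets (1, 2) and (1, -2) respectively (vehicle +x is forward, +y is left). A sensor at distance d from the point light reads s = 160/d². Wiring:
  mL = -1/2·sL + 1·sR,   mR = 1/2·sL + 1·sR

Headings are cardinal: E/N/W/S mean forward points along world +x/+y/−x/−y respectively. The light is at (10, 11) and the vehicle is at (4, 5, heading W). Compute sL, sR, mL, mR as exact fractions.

left sensor world pos  = (3, 3); dL² = 113
right sensor world pos = (3, 7); dR² = 65
sL = 160/113 = 160/113
sR = 160/65 = 32/13
mL = -1/2·sL + 1·sR = 2576/1469
mR = 1/2·sL + 1·sR = 4656/1469

160/113 32/13 2576/1469 4656/1469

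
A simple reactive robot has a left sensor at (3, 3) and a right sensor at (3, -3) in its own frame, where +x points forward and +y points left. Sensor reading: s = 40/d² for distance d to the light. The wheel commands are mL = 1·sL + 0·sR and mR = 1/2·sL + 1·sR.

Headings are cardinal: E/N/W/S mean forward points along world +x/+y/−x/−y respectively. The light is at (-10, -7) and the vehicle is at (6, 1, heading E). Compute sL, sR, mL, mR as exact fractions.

left sensor world pos  = (9, 4); dL² = 482
right sensor world pos = (9, -2); dR² = 386
sL = 40/482 = 20/241
sR = 40/386 = 20/193
mL = 1·sL + 0·sR = 20/241
mR = 1/2·sL + 1·sR = 6750/46513

20/241 20/193 20/241 6750/46513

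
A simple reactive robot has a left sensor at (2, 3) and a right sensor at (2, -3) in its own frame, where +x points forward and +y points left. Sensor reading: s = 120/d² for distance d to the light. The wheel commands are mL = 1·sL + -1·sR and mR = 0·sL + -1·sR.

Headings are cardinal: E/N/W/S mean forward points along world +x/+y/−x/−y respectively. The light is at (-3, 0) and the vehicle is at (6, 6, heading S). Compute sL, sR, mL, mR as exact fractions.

left sensor world pos  = (9, 4); dL² = 160
right sensor world pos = (3, 4); dR² = 52
sL = 120/160 = 3/4
sR = 120/52 = 30/13
mL = 1·sL + -1·sR = -81/52
mR = 0·sL + -1·sR = -30/13

3/4 30/13 -81/52 -30/13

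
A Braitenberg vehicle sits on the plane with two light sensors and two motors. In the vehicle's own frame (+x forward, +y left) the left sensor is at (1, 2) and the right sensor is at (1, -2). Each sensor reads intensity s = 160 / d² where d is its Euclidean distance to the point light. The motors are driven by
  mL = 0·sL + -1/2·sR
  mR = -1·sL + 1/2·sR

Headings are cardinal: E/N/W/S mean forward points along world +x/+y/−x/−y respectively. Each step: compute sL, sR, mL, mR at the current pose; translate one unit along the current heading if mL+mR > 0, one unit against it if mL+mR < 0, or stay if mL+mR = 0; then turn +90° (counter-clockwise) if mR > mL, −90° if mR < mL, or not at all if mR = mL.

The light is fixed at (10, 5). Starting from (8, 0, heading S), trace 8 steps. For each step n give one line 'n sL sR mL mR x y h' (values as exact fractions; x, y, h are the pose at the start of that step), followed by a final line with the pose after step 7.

n=0: pose=(8,0,S); sL=40/9, sR=40/13; mL=-20/13, mR=-340/117; mL+mR=-40/9 → advance -1; mR−mL=-160/117 → turn -1·90°
n=1: pose=(8,1,W); sL=32/9, sR=160/13; mL=-80/13, mR=304/117; mL+mR=-32/9 → advance -1; mR−mL=1024/117 → turn +1·90°
n=2: pose=(9,1,S); sL=80/13, sR=80/17; mL=-40/17, mR=-840/221; mL+mR=-80/13 → advance -1; mR−mL=-320/221 → turn -1·90°
n=3: pose=(9,2,W); sL=160/29, sR=32; mL=-16, mR=304/29; mL+mR=-160/29 → advance -1; mR−mL=768/29 → turn +1·90°
n=4: pose=(10,2,S); sL=8, sR=8; mL=-4, mR=-4; mL+mR=-8 → advance -1; mR−mL=0 → turn +0·90°
n=5: pose=(10,3,S); sL=160/13, sR=160/13; mL=-80/13, mR=-80/13; mL+mR=-160/13 → advance -1; mR−mL=0 → turn +0·90°
n=6: pose=(10,4,S); sL=20, sR=20; mL=-10, mR=-10; mL+mR=-20 → advance -1; mR−mL=0 → turn +0·90°
n=7: pose=(10,5,S); sL=32, sR=32; mL=-16, mR=-16; mL+mR=-32 → advance -1; mR−mL=0 → turn +0·90°

0 40/9 40/13 -20/13 -340/117 8 0 S
1 32/9 160/13 -80/13 304/117 8 1 W
2 80/13 80/17 -40/17 -840/221 9 1 S
3 160/29 32 -16 304/29 9 2 W
4 8 8 -4 -4 10 2 S
5 160/13 160/13 -80/13 -80/13 10 3 S
6 20 20 -10 -10 10 4 S
7 32 32 -16 -16 10 5 S
final 10 6 S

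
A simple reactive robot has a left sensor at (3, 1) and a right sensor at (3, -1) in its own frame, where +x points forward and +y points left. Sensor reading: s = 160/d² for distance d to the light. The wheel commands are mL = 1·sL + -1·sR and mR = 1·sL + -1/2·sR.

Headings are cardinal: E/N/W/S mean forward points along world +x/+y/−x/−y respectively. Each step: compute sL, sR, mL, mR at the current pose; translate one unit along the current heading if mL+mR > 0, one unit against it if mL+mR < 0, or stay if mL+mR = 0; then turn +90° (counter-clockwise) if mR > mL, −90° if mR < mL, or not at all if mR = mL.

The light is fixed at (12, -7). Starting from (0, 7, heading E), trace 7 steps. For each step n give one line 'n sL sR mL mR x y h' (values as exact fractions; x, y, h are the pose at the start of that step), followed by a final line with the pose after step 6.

n=0: pose=(0,7,E); sL=80/153, sR=16/25; mL=-448/3825, mR=776/3825; mL+mR=328/3825 → advance +1; mR−mL=8/25 → turn +1·90°
n=1: pose=(1,7,N); sL=160/433, sR=160/389; mL=-7040/168437, mR=27600/168437; mL+mR=20560/168437 → advance +1; mR−mL=80/389 → turn +1·90°
n=2: pose=(1,8,W); sL=20/49, sR=40/113; mL=300/5537, mR=1280/5537; mL+mR=1580/5537 → advance +1; mR−mL=20/113 → turn +1·90°
n=3: pose=(0,8,S); sL=32/53, sR=160/313; mL=1536/16589, mR=5776/16589; mL+mR=7312/16589 → advance +1; mR−mL=80/313 → turn +1·90°
n=4: pose=(0,7,E); sL=80/153, sR=16/25; mL=-448/3825, mR=776/3825; mL+mR=328/3825 → advance +1; mR−mL=8/25 → turn +1·90°
n=5: pose=(1,7,N); sL=160/433, sR=160/389; mL=-7040/168437, mR=27600/168437; mL+mR=20560/168437 → advance +1; mR−mL=80/389 → turn +1·90°
n=6: pose=(1,8,W); sL=20/49, sR=40/113; mL=300/5537, mR=1280/5537; mL+mR=1580/5537 → advance +1; mR−mL=20/113 → turn +1·90°

0 80/153 16/25 -448/3825 776/3825 0 7 E
1 160/433 160/389 -7040/168437 27600/168437 1 7 N
2 20/49 40/113 300/5537 1280/5537 1 8 W
3 32/53 160/313 1536/16589 5776/16589 0 8 S
4 80/153 16/25 -448/3825 776/3825 0 7 E
5 160/433 160/389 -7040/168437 27600/168437 1 7 N
6 20/49 40/113 300/5537 1280/5537 1 8 W
final 0 8 S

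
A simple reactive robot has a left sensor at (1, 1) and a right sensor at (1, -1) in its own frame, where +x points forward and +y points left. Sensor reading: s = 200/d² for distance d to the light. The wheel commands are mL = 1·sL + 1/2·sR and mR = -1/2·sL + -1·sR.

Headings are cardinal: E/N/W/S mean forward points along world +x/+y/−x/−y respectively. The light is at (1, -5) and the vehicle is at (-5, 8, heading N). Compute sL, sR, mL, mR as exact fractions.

left sensor world pos  = (-6, 9); dL² = 245
right sensor world pos = (-4, 9); dR² = 221
sL = 200/245 = 40/49
sR = 200/221 = 200/221
mL = 1·sL + 1/2·sR = 13740/10829
mR = -1/2·sL + -1·sR = -14220/10829

40/49 200/221 13740/10829 -14220/10829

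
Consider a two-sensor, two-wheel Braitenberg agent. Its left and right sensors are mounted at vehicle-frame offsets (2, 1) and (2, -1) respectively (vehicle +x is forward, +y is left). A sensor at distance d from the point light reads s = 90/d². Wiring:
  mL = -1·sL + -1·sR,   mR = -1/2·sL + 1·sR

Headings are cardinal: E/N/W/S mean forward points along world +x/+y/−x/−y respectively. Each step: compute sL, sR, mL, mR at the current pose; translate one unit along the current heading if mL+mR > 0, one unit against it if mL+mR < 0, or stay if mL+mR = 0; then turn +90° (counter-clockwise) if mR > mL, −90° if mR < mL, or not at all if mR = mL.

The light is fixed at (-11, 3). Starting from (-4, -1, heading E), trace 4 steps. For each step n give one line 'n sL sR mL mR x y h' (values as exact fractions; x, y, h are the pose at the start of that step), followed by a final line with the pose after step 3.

0 1 45/53 -98/53 37/106 -4 -1 E
1 90/29 90/53 -7380/1537 225/1537 -5 -1 N
2 45/26 45/16 -945/208 405/208 -5 -2 W
3 90/113 18/17 -3564/1921 1269/1921 -4 -2 S
final -4 -1 E

n=0: pose=(-4,-1,E); sL=1, sR=45/53; mL=-98/53, mR=37/106; mL+mR=-3/2 → advance -1; mR−mL=233/106 → turn +1·90°
n=1: pose=(-5,-1,N); sL=90/29, sR=90/53; mL=-7380/1537, mR=225/1537; mL+mR=-135/29 → advance -1; mR−mL=7605/1537 → turn +1·90°
n=2: pose=(-5,-2,W); sL=45/26, sR=45/16; mL=-945/208, mR=405/208; mL+mR=-135/52 → advance -1; mR−mL=675/104 → turn +1·90°
n=3: pose=(-4,-2,S); sL=90/113, sR=18/17; mL=-3564/1921, mR=1269/1921; mL+mR=-135/113 → advance -1; mR−mL=4833/1921 → turn +1·90°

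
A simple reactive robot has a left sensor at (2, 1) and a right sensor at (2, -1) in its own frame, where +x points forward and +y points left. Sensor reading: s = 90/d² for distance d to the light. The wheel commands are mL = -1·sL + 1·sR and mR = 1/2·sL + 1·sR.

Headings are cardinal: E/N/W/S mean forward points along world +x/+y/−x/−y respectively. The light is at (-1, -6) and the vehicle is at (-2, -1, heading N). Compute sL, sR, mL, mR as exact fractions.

left sensor world pos  = (-3, 1); dL² = 53
right sensor world pos = (-1, 1); dR² = 49
sL = 90/53 = 90/53
sR = 90/49 = 90/49
mL = -1·sL + 1·sR = 360/2597
mR = 1/2·sL + 1·sR = 6975/2597

90/53 90/49 360/2597 6975/2597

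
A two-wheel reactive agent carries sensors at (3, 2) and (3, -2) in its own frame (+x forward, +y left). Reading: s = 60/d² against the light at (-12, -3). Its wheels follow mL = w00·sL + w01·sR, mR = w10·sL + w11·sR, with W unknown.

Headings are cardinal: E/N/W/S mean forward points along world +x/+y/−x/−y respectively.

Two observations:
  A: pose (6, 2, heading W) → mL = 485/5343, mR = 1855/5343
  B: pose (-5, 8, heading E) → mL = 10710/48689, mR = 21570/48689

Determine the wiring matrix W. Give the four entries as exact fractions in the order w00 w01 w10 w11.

-1/2 1 1/2 1

obs A: pose=(6,2,W) → sL=10/39, sR=30/137, mL=485/5343, mR=1855/5343
obs B: pose=(-5,8,E) → sL=60/269, sR=60/181, mL=10710/48689, mR=21570/48689
sensor matrix S = [[10/39, 30/137], [60/269, 60/181]]; det S = 3135200/86715109
solve [mL_A; mL_B] = S·[w00; w01] and [mR_A; mR_B] = S·[w10; w11]:
  w00 = -1/2, w01 = 1, w10 = 1/2, w11 = 1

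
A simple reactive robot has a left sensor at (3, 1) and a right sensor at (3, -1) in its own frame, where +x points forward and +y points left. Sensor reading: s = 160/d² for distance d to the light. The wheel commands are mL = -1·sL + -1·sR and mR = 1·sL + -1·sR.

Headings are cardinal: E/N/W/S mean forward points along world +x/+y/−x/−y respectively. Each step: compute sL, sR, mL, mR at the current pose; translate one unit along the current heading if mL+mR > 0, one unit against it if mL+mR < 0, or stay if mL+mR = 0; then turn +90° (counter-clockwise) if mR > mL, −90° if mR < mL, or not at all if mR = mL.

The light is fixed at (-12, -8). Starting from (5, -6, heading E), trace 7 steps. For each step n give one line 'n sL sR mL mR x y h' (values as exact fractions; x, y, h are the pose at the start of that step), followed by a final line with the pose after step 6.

0 160/409 160/401 -129600/164009 -1280/164009 5 -6 E
1 16/25 80/157 -4512/3925 512/3925 4 -6 N
2 160/169 160/173 -54720/29237 640/29237 4 -7 W
3 20/41 8/13 -588/533 -68/533 5 -7 S
4 160/409 160/401 -129600/164009 -1280/164009 5 -6 E
5 16/25 80/157 -4512/3925 512/3925 4 -6 N
6 160/169 160/173 -54720/29237 640/29237 4 -7 W
final 5 -7 S

n=0: pose=(5,-6,E); sL=160/409, sR=160/401; mL=-129600/164009, mR=-1280/164009; mL+mR=-320/401 → advance -1; mR−mL=320/409 → turn +1·90°
n=1: pose=(4,-6,N); sL=16/25, sR=80/157; mL=-4512/3925, mR=512/3925; mL+mR=-160/157 → advance -1; mR−mL=32/25 → turn +1·90°
n=2: pose=(4,-7,W); sL=160/169, sR=160/173; mL=-54720/29237, mR=640/29237; mL+mR=-320/173 → advance -1; mR−mL=320/169 → turn +1·90°
n=3: pose=(5,-7,S); sL=20/41, sR=8/13; mL=-588/533, mR=-68/533; mL+mR=-16/13 → advance -1; mR−mL=40/41 → turn +1·90°
n=4: pose=(5,-6,E); sL=160/409, sR=160/401; mL=-129600/164009, mR=-1280/164009; mL+mR=-320/401 → advance -1; mR−mL=320/409 → turn +1·90°
n=5: pose=(4,-6,N); sL=16/25, sR=80/157; mL=-4512/3925, mR=512/3925; mL+mR=-160/157 → advance -1; mR−mL=32/25 → turn +1·90°
n=6: pose=(4,-7,W); sL=160/169, sR=160/173; mL=-54720/29237, mR=640/29237; mL+mR=-320/173 → advance -1; mR−mL=320/169 → turn +1·90°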